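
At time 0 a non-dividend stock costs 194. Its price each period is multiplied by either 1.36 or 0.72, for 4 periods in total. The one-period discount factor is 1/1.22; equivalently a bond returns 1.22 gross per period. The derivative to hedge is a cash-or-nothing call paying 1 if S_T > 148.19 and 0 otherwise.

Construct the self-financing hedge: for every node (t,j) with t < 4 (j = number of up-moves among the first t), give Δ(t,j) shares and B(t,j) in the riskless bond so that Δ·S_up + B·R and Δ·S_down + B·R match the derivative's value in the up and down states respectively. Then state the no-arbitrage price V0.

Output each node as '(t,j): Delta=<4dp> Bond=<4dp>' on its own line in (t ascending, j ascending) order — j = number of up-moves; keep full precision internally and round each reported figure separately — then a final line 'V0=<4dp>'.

No-arbitrage ⇒ martingale measure with p* = (R−d)/(u−d) = 0.7812.
At expiry t=4: V(4,0)=0.0000, V(4,1)=0.0000, V(4,2)=1.0000, V(4,3)=1.0000, V(4,4)=1.0000
  t=3,j=0: stock 72.4101 → up 98.4778 (V=0.0000), down 52.1353 (V=0.0000). Price 0.0000; hedge Δ=0.0000, bond B=0.0000.
  t=3,j=1: stock 136.7747 → up 186.0135 (V=1.0000), down 98.4778 (V=0.0000). Price 0.6404; hedge Δ=0.0114, bond B=-0.9221.
  t=3,j=2: stock 258.3521 → up 351.3589 (V=1.0000), down 186.0135 (V=1.0000). Price 0.8197; hedge Δ=0.0000, bond B=0.8197.
  t=3,j=3: stock 487.9985 → up 663.6779 (V=1.0000), down 351.3589 (V=1.0000). Price 0.8197; hedge Δ=0.0000, bond B=0.8197.
  t=2,j=0: stock 100.5696 → up 136.7747 (V=0.6404), down 72.4101 (V=0.0000). Price 0.4101; hedge Δ=0.0099, bond B=-0.5905.
  t=2,j=1: stock 189.9648 → up 258.3521 (V=0.8197), down 136.7747 (V=0.6404). Price 0.6397; hedge Δ=0.0015, bond B=0.3596.
  t=2,j=2: stock 358.8224 → up 487.9985 (V=0.8197), down 258.3521 (V=0.8197). Price 0.6719; hedge Δ=0.0000, bond B=0.6719.
  t=1,j=0: stock 139.6800 → up 189.9648 (V=0.6397), down 100.5696 (V=0.4101). Price 0.4832; hedge Δ=0.0026, bond B=0.1244.
  t=1,j=1: stock 263.8400 → up 358.8224 (V=0.6719), down 189.9648 (V=0.6397). Price 0.5449; hedge Δ=0.0002, bond B=0.4947.
  t=0,j=0: stock 194.0000 → up 263.8400 (V=0.5449), down 139.6800 (V=0.4832). Price 0.4356; hedge Δ=0.0005, bond B=0.3391.
Self-financing check: at every node Δ·S+B equals the discounted successor values.

(0,0): Delta=0.0005 Bond=0.3391
(1,0): Delta=0.0026 Bond=0.1244
(1,1): Delta=0.0002 Bond=0.4947
(2,0): Delta=0.0099 Bond=-0.5905
(2,1): Delta=0.0015 Bond=0.3596
(2,2): Delta=0.0000 Bond=0.6719
(3,0): Delta=0.0000 Bond=0.0000
(3,1): Delta=0.0114 Bond=-0.9221
(3,2): Delta=0.0000 Bond=0.8197
(3,3): Delta=0.0000 Bond=0.8197
V0=0.4356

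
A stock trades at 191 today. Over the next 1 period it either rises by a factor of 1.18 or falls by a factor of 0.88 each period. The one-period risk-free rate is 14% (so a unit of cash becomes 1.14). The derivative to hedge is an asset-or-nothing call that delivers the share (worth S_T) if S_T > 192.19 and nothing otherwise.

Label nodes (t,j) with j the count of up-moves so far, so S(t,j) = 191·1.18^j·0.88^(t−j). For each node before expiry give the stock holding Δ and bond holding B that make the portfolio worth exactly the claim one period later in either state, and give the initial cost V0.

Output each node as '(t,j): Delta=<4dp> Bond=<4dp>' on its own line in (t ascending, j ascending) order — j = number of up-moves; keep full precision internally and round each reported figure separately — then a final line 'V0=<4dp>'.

Risk-neutral probability p* = (R−d)/(u−d) = (1.14−0.88)/(1.18−0.88) = 0.8667.
At expiry t=1: V(1,0)=0.0000, V(1,1)=225.3800
(0,0): S=191.0000. Δ = (V_up−V_dn)/(S_up−S_dn) = (225.3800−0.0000)/(225.3800−168.0800) = 3.9333. V = [p*·225.3800 + (1−p*)·0.0000]/1.14 = 171.3415. B = V − Δ·S = -579.9251.
Check: Δ(0,0)·S0 + B(0,0) = 171.3415 = V0.

(0,0): Delta=3.9333 Bond=-579.9251
V0=171.3415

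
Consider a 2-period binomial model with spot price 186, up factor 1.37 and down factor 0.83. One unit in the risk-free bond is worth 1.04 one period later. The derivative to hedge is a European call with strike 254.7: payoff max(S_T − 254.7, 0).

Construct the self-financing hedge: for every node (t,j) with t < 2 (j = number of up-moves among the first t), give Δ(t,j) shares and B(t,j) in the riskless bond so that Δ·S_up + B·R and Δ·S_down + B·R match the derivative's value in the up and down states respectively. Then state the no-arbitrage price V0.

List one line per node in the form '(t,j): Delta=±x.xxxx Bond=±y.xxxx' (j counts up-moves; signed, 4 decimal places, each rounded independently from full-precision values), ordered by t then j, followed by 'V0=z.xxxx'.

(0,0): Delta=0.3515 Bond=-52.1712
(1,0): Delta=0.0000 Bond=0.0000
(1,1): Delta=0.6861 Bond=-139.5207
V0=13.1999

No-arbitrage ⇒ martingale measure with p* = (R−d)/(u−d) = 0.3889.
At expiry t=2: V(2,0)=0.0000, V(2,1)=0.0000, V(2,2)=94.4034
Node (1,0) S=154.3800: V=(p*·0.0000+(1−p*)·0.0000)/1.04=0.0000; Δ=(0.0000−0.0000)/(211.5006−128.1354)=0.0000; B=V−Δ·S=0.0000
Node (1,1) S=254.8200: V=(p*·94.4034+(1−p*)·0.0000)/1.04=35.3004; Δ=(94.4034−0.0000)/(349.1034−211.5006)=0.6861; B=V−Δ·S=-139.5207
Node (0,0) S=186.0000: V=(p*·35.3004+(1−p*)·0.0000)/1.04=13.1999; Δ=(35.3004−0.0000)/(254.8200−154.3800)=0.3515; B=V−Δ·S=-52.1712
Each (Δ,B) replicates both successor values, so the strategy is self-financing and V0 is arbitrage-free.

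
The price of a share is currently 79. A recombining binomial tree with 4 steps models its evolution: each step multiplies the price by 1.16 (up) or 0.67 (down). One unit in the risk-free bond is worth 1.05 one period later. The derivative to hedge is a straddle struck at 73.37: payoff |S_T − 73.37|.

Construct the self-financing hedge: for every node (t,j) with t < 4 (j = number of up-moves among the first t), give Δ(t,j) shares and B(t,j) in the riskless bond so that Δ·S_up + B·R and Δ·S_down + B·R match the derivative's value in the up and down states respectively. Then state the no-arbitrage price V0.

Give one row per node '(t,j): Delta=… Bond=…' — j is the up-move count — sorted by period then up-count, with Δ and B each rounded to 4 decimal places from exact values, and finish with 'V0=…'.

Since d<R<u, set p* = (R−d)/(u−d) = 0.7755; price each node as the discounted p*-expectation of its children.
Payoff layer (t=4): V(4,0)=57.4506, V(4,1)=45.8081, V(4,2)=25.6509, V(4,3)=9.2482, V(4,4)=69.6705
Node (3,0) S=23.7603: V=(p*·45.8081+(1−p*)·57.4506)/1.05=46.1159; Δ=(45.8081−57.4506)/(27.5619−15.9194)=-1.0000; B=V−Δ·S=69.8762
Node (3,1) S=41.1372: V=(p*·25.6509+(1−p*)·45.8081)/1.05=28.7390; Δ=(25.6509−45.8081)/(47.7191−27.5619)=-1.0000; B=V−Δ·S=69.8762
Node (3,2) S=71.2226: V=(p*·9.2482+(1−p*)·25.6509)/1.05=12.3147; Δ=(9.2482−25.6509)/(82.6182−47.7191)=-0.4700; B=V−Δ·S=45.7895
Node (3,3) S=123.3108: V=(p*·69.6705+(1−p*)·9.2482)/1.05=53.4346; Δ=(69.6705−9.2482)/(143.0405−82.6182)=1.0000; B=V−Δ·S=-69.8762
Node (2,0) S=35.4631: V=(p*·28.7390+(1−p*)·46.1159)/1.05=31.0857; Δ=(28.7390−46.1159)/(41.1372−23.7603)=-1.0000; B=V−Δ·S=66.5488
Node (2,1) S=61.3988: V=(p*·12.3147+(1−p*)·28.7390)/1.05=15.2398; Δ=(12.3147−28.7390)/(71.2226−41.1372)=-0.5459; B=V−Δ·S=48.7587
Node (2,2) S=106.3024: V=(p*·53.4346+(1−p*)·12.3147)/1.05=42.0987; Δ=(53.4346−12.3147)/(123.3108−71.2226)=0.7894; B=V−Δ·S=-41.8195
Node (1,0) S=52.9300: V=(p*·15.2398+(1−p*)·31.0857)/1.05=17.9019; Δ=(15.2398−31.0857)/(61.3988−35.4631)=-0.6110; B=V−Δ·S=50.2404
Node (1,1) S=91.6400: V=(p*·42.0987+(1−p*)·15.2398)/1.05=34.3515; Δ=(42.0987−15.2398)/(106.3024−61.3988)=0.5981; B=V−Δ·S=-20.4625
Node (0,0) S=79.0000: V=(p*·34.3515+(1−p*)·17.9019)/1.05=29.1988; Δ=(34.3515−17.9019)/(91.6400−52.9300)=0.4249; B=V−Δ·S=-4.3718
Each (Δ,B) replicates both successor values, so the strategy is self-financing and V0 is arbitrage-free.

(0,0): Delta=0.4249 Bond=-4.3718
(1,0): Delta=-0.6110 Bond=50.2404
(1,1): Delta=0.5981 Bond=-20.4625
(2,0): Delta=-1.0000 Bond=66.5488
(2,1): Delta=-0.5459 Bond=48.7587
(2,2): Delta=0.7894 Bond=-41.8195
(3,0): Delta=-1.0000 Bond=69.8762
(3,1): Delta=-1.0000 Bond=69.8762
(3,2): Delta=-0.4700 Bond=45.7895
(3,3): Delta=1.0000 Bond=-69.8762
V0=29.1988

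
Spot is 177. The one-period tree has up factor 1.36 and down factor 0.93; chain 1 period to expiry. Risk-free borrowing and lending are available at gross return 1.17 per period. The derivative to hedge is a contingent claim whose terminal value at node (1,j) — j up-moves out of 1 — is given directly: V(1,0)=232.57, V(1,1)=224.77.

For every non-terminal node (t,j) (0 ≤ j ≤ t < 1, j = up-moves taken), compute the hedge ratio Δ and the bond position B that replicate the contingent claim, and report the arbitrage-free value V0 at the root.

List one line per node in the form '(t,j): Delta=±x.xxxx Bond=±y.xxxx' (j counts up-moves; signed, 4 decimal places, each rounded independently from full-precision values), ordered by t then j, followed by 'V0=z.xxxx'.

(0,0): Delta=-0.1025 Bond=213.1964
V0=195.0568

Under the risk-neutral measure, an up-move has probability p* = (R−d)/(u−d) = 0.5581 and values discount at R = 1.17.
Terminal values V(1,·): V(1,0)=232.5700, V(1,1)=224.7700
(0,0): S=177.0000. Δ = (V_up−V_dn)/(S_up−S_dn) = (224.7700−232.5700)/(240.7200−164.6100) = -0.1025. V = [p*·224.7700 + (1−p*)·232.5700]/1.17 = 195.0568. B = V − Δ·S = 213.1964.
The time-0 hedge costs 195.0568, which is the no-arbitrage price.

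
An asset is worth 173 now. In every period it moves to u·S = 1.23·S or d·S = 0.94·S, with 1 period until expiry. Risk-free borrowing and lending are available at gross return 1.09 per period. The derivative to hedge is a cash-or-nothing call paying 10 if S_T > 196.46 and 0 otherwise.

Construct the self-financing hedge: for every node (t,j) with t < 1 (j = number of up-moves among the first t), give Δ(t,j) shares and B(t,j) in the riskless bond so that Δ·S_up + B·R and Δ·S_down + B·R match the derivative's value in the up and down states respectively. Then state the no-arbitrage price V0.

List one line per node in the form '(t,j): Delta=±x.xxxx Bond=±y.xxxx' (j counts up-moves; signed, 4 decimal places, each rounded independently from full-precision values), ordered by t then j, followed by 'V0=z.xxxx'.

(0,0): Delta=0.1993 Bond=-29.7374
V0=4.7453

Risk-neutral probability p* = (R−d)/(u−d) = (1.09−0.94)/(1.23−0.94) = 0.5172.
At expiry t=1: V(1,0)=0.0000, V(1,1)=10.0000
  t=0,j=0: stock 173.0000 → up 212.7900 (V=10.0000), down 162.6200 (V=0.0000). Price 4.7453; hedge Δ=0.1993, bond B=-29.7374.
Self-financing check: at every node Δ·S+B equals the discounted successor values.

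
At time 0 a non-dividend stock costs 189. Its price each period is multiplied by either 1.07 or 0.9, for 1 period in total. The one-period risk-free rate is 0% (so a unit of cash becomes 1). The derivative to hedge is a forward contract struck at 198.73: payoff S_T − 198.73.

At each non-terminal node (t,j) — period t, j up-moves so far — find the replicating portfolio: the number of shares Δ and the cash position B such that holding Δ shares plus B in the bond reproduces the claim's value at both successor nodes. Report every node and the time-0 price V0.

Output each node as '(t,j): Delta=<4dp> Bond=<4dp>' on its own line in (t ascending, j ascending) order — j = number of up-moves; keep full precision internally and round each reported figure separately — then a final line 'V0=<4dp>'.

No-arbitrage ⇒ martingale measure with p* = (R−d)/(u−d) = 0.5882.
Payoff layer (t=1): V(1,0)=-28.6300, V(1,1)=3.5000
(0,0): S=189.0000. Δ = (V_up−V_dn)/(S_up−S_dn) = (3.5000−-28.6300)/(202.2300−170.1000) = 1.0000. V = [p*·3.5000 + (1−p*)·-28.6300]/1 = -9.7300. B = V − Δ·S = -198.7300.
Each (Δ,B) replicates both successor values, so the strategy is self-financing and V0 is arbitrage-free.

(0,0): Delta=1.0000 Bond=-198.7300
V0=-9.7300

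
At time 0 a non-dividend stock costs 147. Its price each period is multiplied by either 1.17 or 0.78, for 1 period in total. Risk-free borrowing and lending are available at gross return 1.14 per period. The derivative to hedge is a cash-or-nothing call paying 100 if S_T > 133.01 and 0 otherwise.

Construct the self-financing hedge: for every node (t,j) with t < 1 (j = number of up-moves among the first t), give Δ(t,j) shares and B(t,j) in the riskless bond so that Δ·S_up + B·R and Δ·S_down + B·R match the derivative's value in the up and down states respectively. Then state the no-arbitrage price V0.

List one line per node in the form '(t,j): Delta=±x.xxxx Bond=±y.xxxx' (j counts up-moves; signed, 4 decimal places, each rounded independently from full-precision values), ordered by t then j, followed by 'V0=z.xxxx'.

No-arbitrage ⇒ martingale measure with p* = (R−d)/(u−d) = 0.9231.
Payoff layer (t=1): V(1,0)=0.0000, V(1,1)=100.0000
Node (0,0) S=147.0000: V=(p*·100.0000+(1−p*)·0.0000)/1.14=80.9717; Δ=(100.0000−0.0000)/(171.9900−114.6600)=1.7443; B=V−Δ·S=-175.4386
Each (Δ,B) replicates both successor values, so the strategy is self-financing and V0 is arbitrage-free.

(0,0): Delta=1.7443 Bond=-175.4386
V0=80.9717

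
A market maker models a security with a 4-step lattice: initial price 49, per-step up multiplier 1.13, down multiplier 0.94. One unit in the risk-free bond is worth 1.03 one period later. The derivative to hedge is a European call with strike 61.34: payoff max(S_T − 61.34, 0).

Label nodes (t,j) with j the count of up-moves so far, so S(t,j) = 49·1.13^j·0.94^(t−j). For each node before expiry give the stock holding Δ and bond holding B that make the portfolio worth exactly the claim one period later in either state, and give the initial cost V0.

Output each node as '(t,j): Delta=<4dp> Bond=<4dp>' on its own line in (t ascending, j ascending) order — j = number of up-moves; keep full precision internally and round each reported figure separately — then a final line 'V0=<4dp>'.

The replicating-portfolio and risk-neutral prices coincide; use p* = (1.03−0.94)/(1.13−0.94) = 0.4737 for the latter.
At expiry t=4: V(4,0)=0.0000, V(4,1)=0.0000, V(4,2)=0.0000, V(4,3)=5.1198, V(4,4)=18.5532
  t=3,j=0: stock 40.6986 → up 45.9894 (V=0.0000), down 38.2567 (V=0.0000). Price 0.0000; hedge Δ=0.0000, bond B=0.0000.
  t=3,j=1: stock 48.9249 → up 55.2852 (V=0.0000), down 45.9894 (V=0.0000). Price 0.0000; hedge Δ=0.0000, bond B=0.0000.
  t=3,j=2: stock 58.8140 → up 66.4598 (V=5.1198), down 55.2852 (V=0.0000). Price 2.3545; hedge Δ=0.4582, bond B=-24.5920.
  t=3,j=3: stock 70.7020 → up 79.8932 (V=18.5532), down 66.4598 (V=5.1198). Price 11.1486; hedge Δ=1.0000, bond B=-59.5534.
  t=2,j=0: stock 43.2964 → up 48.9249 (V=0.0000), down 40.6986 (V=0.0000). Price 0.0000; hedge Δ=0.0000, bond B=0.0000.
  t=2,j=1: stock 52.0478 → up 58.8140 (V=2.3545), down 48.9249 (V=0.0000). Price 1.0828; hedge Δ=0.2381, bond B=-11.3095.
  t=2,j=2: stock 62.5681 → up 70.7020 (V=11.1486), down 58.8140 (V=2.3545). Price 6.3302; hedge Δ=0.7397, bond B=-39.9540.
  t=1,j=0: stock 46.0600 → up 52.0478 (V=1.0828), down 43.2964 (V=0.0000). Price 0.4980; hedge Δ=0.1237, bond B=-5.2011.
  t=1,j=1: stock 55.3700 → up 62.5681 (V=6.3302), down 52.0478 (V=1.0828). Price 3.4645; hedge Δ=0.4988, bond B=-24.1534.
  t=0,j=0: stock 49.0000 → up 55.3700 (V=3.4645), down 46.0600 (V=0.4980). Price 1.8477; hedge Δ=0.3186, bond B=-13.7655.
Self-financing check: at every node Δ·S+B equals the discounted successor values.

(0,0): Delta=0.3186 Bond=-13.7655
(1,0): Delta=0.1237 Bond=-5.2011
(1,1): Delta=0.4988 Bond=-24.1534
(2,0): Delta=0.0000 Bond=0.0000
(2,1): Delta=0.2381 Bond=-11.3095
(2,2): Delta=0.7397 Bond=-39.9540
(3,0): Delta=0.0000 Bond=0.0000
(3,1): Delta=0.0000 Bond=0.0000
(3,2): Delta=0.4582 Bond=-24.5920
(3,3): Delta=1.0000 Bond=-59.5534
V0=1.8477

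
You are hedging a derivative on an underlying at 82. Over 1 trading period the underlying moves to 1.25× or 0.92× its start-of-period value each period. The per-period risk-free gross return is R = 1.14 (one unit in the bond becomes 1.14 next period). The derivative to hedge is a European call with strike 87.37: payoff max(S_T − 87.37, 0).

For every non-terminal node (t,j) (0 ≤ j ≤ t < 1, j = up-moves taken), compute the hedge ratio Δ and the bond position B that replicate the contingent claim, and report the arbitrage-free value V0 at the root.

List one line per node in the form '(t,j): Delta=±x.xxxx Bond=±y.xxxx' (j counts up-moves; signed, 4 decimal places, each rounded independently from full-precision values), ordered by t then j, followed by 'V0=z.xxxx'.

(0,0): Delta=0.5591 Bond=-37.0005
V0=8.8480

Risk-neutral probability p* = (R−d)/(u−d) = (1.14−0.92)/(1.25−0.92) = 0.6667.
Terminal values V(1,·): V(1,0)=0.0000, V(1,1)=15.1300
Node (0,0) S=82.0000: V=(p*·15.1300+(1−p*)·0.0000)/1.14=8.8480; Δ=(15.1300−0.0000)/(102.5000−75.4400)=0.5591; B=V−Δ·S=-37.0005
Check: Δ(0,0)·S0 + B(0,0) = 8.8480 = V0.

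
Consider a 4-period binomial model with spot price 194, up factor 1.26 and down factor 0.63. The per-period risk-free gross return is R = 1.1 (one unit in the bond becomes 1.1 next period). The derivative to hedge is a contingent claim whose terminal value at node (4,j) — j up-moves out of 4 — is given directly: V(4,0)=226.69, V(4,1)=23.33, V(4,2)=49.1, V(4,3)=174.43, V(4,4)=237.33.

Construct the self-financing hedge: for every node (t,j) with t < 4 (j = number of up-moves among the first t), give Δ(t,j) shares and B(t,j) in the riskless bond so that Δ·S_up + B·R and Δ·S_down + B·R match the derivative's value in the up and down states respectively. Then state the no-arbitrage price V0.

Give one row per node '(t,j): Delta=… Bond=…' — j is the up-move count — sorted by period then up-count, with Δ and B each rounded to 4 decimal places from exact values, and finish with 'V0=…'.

(0,0): Delta=0.4896 Bond=14.1220
(1,0): Delta=0.7127 Bond=-11.7305
(1,1): Delta=0.4517 Bond=24.8158
(2,0): Delta=-0.6076 Bond=88.7593
(2,1): Delta=0.9375 Bond=-47.5121
(2,2): Delta=0.3690 Bond=52.7644
(3,0): Delta=-6.6543 Bond=390.9545
(3,1): Delta=0.4216 Bond=-2.2182
(3,2): Delta=1.0253 Bond=-69.3000
(3,3): Delta=0.2573 Bond=101.3909
V0=109.1118

Under the risk-neutral measure, an up-move has probability p* = (R−d)/(u−d) = 0.7460 and values discount at R = 1.1.
Terminal values V(4,·): V(4,0)=226.6900, V(4,1)=23.3300, V(4,2)=49.1000, V(4,3)=174.4300, V(4,4)=237.3300
  t=3,j=0: stock 48.5091 → up 61.1215 (V=23.3300), down 30.5607 (V=226.6900). Price 68.1609; hedge Δ=-6.6543, bond B=390.9545.
  t=3,j=1: stock 97.0182 → up 122.2430 (V=49.1000), down 61.1215 (V=23.3300). Price 38.6866; hedge Δ=0.4216, bond B=-2.2182.
  t=3,j=2: stock 194.0365 → up 244.4860 (V=174.4300), down 122.2430 (V=49.1000). Price 129.6365; hedge Δ=1.0253, bond B=-69.3000.
  t=3,j=3: stock 388.0729 → up 488.9719 (V=237.3300), down 244.4860 (V=174.4300). Price 201.2322; hedge Δ=0.2573, bond B=101.3909.
  t=2,j=0: stock 76.9986 → up 97.0182 (V=38.6866), down 48.5091 (V=68.1609). Price 41.9747; hedge Δ=-0.6076, bond B=88.7593.
  t=2,j=1: stock 153.9972 → up 194.0365 (V=129.6365), down 97.0182 (V=38.6866). Price 96.8528; hedge Δ=0.9375, bond B=-47.5121.
  t=2,j=2: stock 307.9944 → up 388.0729 (V=201.2322), down 194.0365 (V=129.6365). Price 166.4083; hedge Δ=0.3690, bond B=52.7644.
  t=1,j=0: stock 122.2200 → up 153.9972 (V=96.8528), down 76.9986 (V=41.9747). Price 75.3777; hedge Δ=0.7127, bond B=-11.7305.
  t=1,j=1: stock 244.4400 → up 307.9944 (V=166.4083), down 153.9972 (V=96.8528). Price 135.2213; hedge Δ=0.4517, bond B=24.8158.
  t=0,j=0: stock 194.0000 → up 244.4400 (V=135.2213), down 122.2200 (V=75.3777). Price 109.1118; hedge Δ=0.4896, bond B=14.1220.
Root portfolio cost Δ·194+B reproduces V0=109.1118.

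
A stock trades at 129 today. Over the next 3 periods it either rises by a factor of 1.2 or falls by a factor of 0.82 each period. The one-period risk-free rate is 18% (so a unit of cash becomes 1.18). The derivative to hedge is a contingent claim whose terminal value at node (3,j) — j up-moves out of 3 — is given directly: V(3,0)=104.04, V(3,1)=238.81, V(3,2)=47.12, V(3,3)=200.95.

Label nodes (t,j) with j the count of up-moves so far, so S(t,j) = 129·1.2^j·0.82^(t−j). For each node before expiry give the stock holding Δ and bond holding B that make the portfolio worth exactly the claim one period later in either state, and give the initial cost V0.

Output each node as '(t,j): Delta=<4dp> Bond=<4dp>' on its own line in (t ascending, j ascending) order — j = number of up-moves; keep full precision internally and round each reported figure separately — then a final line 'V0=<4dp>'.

(0,0): Delta=1.7482 Bond=-116.3023
(1,0): Delta=-3.6791 Bond=436.8619
(1,1): Delta=1.9542 Bond=-169.1311
(2,0): Delta=4.0888 Bond=-158.2877
(2,1): Delta=-3.9740 Bond=552.9295
(2,2): Delta=2.1792 Bond=-241.3805
V0=109.2093

No-arbitrage ⇒ martingale measure with p* = (R−d)/(u−d) = 0.9474.
Payoff layer (t=3): V(3,0)=104.0400, V(3,1)=238.8100, V(3,2)=47.1200, V(3,3)=200.9500
(2,0): S=86.7396. Δ = (V_up−V_dn)/(S_up−S_dn) = (238.8100−104.0400)/(104.0875−71.1265) = 4.0888. V = [p*·238.8100 + (1−p*)·104.0400]/1.18 = 196.3702. B = V − Δ·S = -158.2877.
(2,1): S=126.9360. Δ = (V_up−V_dn)/(S_up−S_dn) = (47.1200−238.8100)/(152.3232−104.0875) = -3.9740. V = [p*·47.1200 + (1−p*)·238.8100]/1.18 = 48.4822. B = V − Δ·S = 552.9295.
(2,2): S=185.7600. Δ = (V_up−V_dn)/(S_up−S_dn) = (200.9500−47.1200)/(222.9120−152.3232) = 2.1792. V = [p*·200.9500 + (1−p*)·47.1200]/1.18 = 163.4353. B = V − Δ·S = -241.3805.
(1,0): S=105.7800. Δ = (V_up−V_dn)/(S_up−S_dn) = (48.4822−196.3702)/(126.9360−86.7396) = -3.6791. V = [p*·48.4822 + (1−p*)·196.3702]/1.18 = 47.6828. B = V − Δ·S = 436.8619.
(1,1): S=154.8000. Δ = (V_up−V_dn)/(S_up−S_dn) = (163.4353−48.4822)/(185.7600−126.9360) = 1.9542. V = [p*·163.4353 + (1−p*)·48.4822]/1.18 = 133.3773. B = V − Δ·S = -169.1311.
(0,0): S=129.0000. Δ = (V_up−V_dn)/(S_up−S_dn) = (133.3773−47.6828)/(154.8000−105.7800) = 1.7482. V = [p*·133.3773 + (1−p*)·47.6828]/1.18 = 109.2093. B = V − Δ·S = -116.3023.
The time-0 hedge costs 109.2093, which is the no-arbitrage price.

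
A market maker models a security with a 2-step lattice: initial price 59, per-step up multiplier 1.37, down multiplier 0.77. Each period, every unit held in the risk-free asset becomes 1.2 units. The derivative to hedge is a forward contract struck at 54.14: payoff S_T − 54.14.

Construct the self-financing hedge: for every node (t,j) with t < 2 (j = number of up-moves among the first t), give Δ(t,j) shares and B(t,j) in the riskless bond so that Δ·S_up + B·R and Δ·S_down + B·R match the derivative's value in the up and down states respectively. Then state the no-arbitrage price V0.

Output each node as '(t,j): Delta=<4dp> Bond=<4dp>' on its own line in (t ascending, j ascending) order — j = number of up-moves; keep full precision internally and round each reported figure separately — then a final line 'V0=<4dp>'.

(0,0): Delta=1.0000 Bond=-37.5972
(1,0): Delta=1.0000 Bond=-45.1167
(1,1): Delta=1.0000 Bond=-45.1167
V0=21.4028

The replicating-portfolio and risk-neutral prices coincide; use p* = (1.2−0.77)/(1.37−0.77) = 0.7167 for the latter.
At expiry t=2: V(2,0)=-19.1589, V(2,1)=8.0991, V(2,2)=56.5971
Node (1,0) S=45.4300: V=(p*·8.0991+(1−p*)·-19.1589)/1.2=0.3133; Δ=(8.0991−-19.1589)/(62.2391−34.9811)=1.0000; B=V−Δ·S=-45.1167
Node (1,1) S=80.8300: V=(p*·56.5971+(1−p*)·8.0991)/1.2=35.7133; Δ=(56.5971−8.0991)/(110.7371−62.2391)=1.0000; B=V−Δ·S=-45.1167
Node (0,0) S=59.0000: V=(p*·35.7133+(1−p*)·0.3133)/1.2=21.4028; Δ=(35.7133−0.3133)/(80.8300−45.4300)=1.0000; B=V−Δ·S=-37.5972
The time-0 hedge costs 21.4028, which is the no-arbitrage price.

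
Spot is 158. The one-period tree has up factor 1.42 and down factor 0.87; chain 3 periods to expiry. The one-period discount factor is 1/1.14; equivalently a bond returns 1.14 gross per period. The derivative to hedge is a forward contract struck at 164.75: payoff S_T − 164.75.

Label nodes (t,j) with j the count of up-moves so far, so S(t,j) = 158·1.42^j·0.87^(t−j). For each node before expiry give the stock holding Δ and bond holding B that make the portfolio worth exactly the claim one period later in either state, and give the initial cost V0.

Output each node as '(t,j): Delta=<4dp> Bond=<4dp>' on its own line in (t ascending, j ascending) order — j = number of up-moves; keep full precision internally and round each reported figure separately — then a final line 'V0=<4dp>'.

(0,0): Delta=1.0000 Bond=-111.2016
(1,0): Delta=1.0000 Bond=-126.7698
(1,1): Delta=1.0000 Bond=-126.7698
(2,0): Delta=1.0000 Bond=-144.5175
(2,1): Delta=1.0000 Bond=-144.5175
(2,2): Delta=1.0000 Bond=-144.5175
V0=46.7984

The replicating-portfolio and risk-neutral prices coincide; use p* = (1.14−0.87)/(1.42−0.87) = 0.4909 for the latter.
Terminal payoffs: V(3,0)=-60.7065, V(3,1)=5.0681, V(3,2)=112.4243, V(3,3)=287.6495
  t=2,j=0: stock 119.5902 → up 169.8181 (V=5.0681), down 104.0435 (V=-60.7065). Price -24.9273; hedge Δ=1.0000, bond B=-144.5175.
  t=2,j=1: stock 195.1932 → up 277.1743 (V=112.4243), down 169.8181 (V=5.0681). Price 50.6757; hedge Δ=1.0000, bond B=-144.5175.
  t=2,j=2: stock 318.5912 → up 452.3995 (V=287.6495), down 277.1743 (V=112.4243). Price 174.0737; hedge Δ=1.0000, bond B=-144.5175.
  t=1,j=0: stock 137.4600 → up 195.1932 (V=50.6757), down 119.5902 (V=-24.9273). Price 10.6902; hedge Δ=1.0000, bond B=-126.7698.
  t=1,j=1: stock 224.3600 → up 318.5912 (V=174.0737), down 195.1932 (V=50.6757). Price 97.5902; hedge Δ=1.0000, bond B=-126.7698.
  t=0,j=0: stock 158.0000 → up 224.3600 (V=97.5902), down 137.4600 (V=10.6902). Price 46.7984; hedge Δ=1.0000, bond B=-111.2016.
Check: Δ(0,0)·S0 + B(0,0) = 46.7984 = V0.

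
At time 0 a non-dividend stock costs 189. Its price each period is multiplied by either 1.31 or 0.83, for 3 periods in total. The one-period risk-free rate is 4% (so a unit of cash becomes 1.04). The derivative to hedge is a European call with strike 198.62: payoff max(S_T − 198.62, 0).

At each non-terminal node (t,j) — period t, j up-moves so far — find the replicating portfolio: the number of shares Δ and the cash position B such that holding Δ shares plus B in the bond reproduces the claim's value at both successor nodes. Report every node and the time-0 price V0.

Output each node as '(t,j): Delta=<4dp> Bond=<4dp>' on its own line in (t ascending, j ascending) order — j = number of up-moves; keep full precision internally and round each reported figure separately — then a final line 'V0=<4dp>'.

(0,0): Delta=0.6577 Bond=-87.2015
(1,0): Delta=0.3943 Bond=-49.3694
(1,1): Delta=0.8723 Bond=-143.8155
(2,0): Delta=0.0000 Bond=0.0000
(2,1): Delta=0.7156 Bond=-117.3582
(2,2): Delta=1.0000 Bond=-190.9808
V0=37.1125

Under the risk-neutral measure, an up-move has probability p* = (R−d)/(u−d) = 0.4375 and values discount at R = 1.04.
Terminal payoffs: V(3,0)=0.0000, V(3,1)=0.0000, V(3,2)=70.5846, V(3,3)=226.2692
(2,0): S=130.2021. Δ = (V_up−V_dn)/(S_up−S_dn) = (0.0000−0.0000)/(170.5648−108.0677) = 0.0000. V = [p*·0.0000 + (1−p*)·0.0000]/1.04 = 0.0000. B = V − Δ·S = 0.0000.
(2,1): S=205.4997. Δ = (V_up−V_dn)/(S_up−S_dn) = (70.5846−0.0000)/(269.2046−170.5648) = 0.7156. V = [p*·70.5846 + (1−p*)·0.0000]/1.04 = 29.6930. B = V − Δ·S = -117.3582.
(2,2): S=324.3429. Δ = (V_up−V_dn)/(S_up−S_dn) = (226.2692−70.5846)/(424.8892−269.2046) = 1.0000. V = [p*·226.2692 + (1−p*)·70.5846]/1.04 = 133.3621. B = V − Δ·S = -190.9808.
(1,0): S=156.8700. Δ = (V_up−V_dn)/(S_up−S_dn) = (29.6930−0.0000)/(205.4997−130.2021) = 0.3943. V = [p*·29.6930 + (1−p*)·0.0000]/1.04 = 12.4911. B = V − Δ·S = -49.3694.
(1,1): S=247.5900. Δ = (V_up−V_dn)/(S_up−S_dn) = (133.3621−29.6930)/(324.3429−205.4997) = 0.8723. V = [p*·133.3621 + (1−p*)·29.6930]/1.04 = 72.1618. B = V − Δ·S = -143.8155.
(0,0): S=189.0000. Δ = (V_up−V_dn)/(S_up−S_dn) = (72.1618−12.4911)/(247.5900−156.8700) = 0.6577. V = [p*·72.1618 + (1−p*)·12.4911]/1.04 = 37.1125. B = V − Δ·S = -87.2015.
Self-financing check: at every node Δ·S+B equals the discounted successor values.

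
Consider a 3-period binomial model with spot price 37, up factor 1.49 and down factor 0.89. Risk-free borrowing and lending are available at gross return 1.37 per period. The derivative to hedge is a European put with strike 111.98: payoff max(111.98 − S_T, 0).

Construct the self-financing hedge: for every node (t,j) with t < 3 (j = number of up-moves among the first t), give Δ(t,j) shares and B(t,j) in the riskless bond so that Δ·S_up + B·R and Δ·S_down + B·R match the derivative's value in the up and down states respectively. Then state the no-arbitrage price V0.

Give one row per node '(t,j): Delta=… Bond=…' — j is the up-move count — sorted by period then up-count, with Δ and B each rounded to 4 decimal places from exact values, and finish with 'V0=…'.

(0,0): Delta=-0.8400 Bond=39.7042
(1,0): Delta=-1.0000 Bond=59.6622
(1,1): Delta=-0.8162 Bond=53.0779
(2,0): Delta=-1.0000 Bond=81.7372
(2,1): Delta=-1.0000 Bond=81.7372
(2,2): Delta=-0.7887 Bond=70.4616
V0=8.6227

Risk-neutral probability p* = (R−d)/(u−d) = (1.37−0.89)/(1.49−0.89) = 0.8000.
Terminal payoffs: V(3,0)=85.8961, V(3,1)=68.3115, V(3,2)=38.8721, V(3,3)=0.0000
(2,0): S=29.3077. Δ = (V_up−V_dn)/(S_up−S_dn) = (68.3115−85.8961)/(43.6685−26.0839) = -1.0000. V = [p*·68.3115 + (1−p*)·85.8961]/1.37 = 52.4295. B = V − Δ·S = 81.7372.
(2,1): S=49.0657. Δ = (V_up−V_dn)/(S_up−S_dn) = (38.8721−68.3115)/(73.1079−43.6685) = -1.0000. V = [p*·38.8721 + (1−p*)·68.3115]/1.37 = 32.6715. B = V − Δ·S = 81.7372.
(2,2): S=82.1437. Δ = (V_up−V_dn)/(S_up−S_dn) = (0.0000−38.8721)/(122.3941−73.1079) = -0.7887. V = [p*·0.0000 + (1−p*)·38.8721]/1.37 = 5.6748. B = V − Δ·S = 70.4616.
(1,0): S=32.9300. Δ = (V_up−V_dn)/(S_up−S_dn) = (32.6715−52.4295)/(49.0657−29.3077) = -1.0000. V = [p*·32.6715 + (1−p*)·52.4295]/1.37 = 26.7322. B = V − Δ·S = 59.6622.
(1,1): S=55.1300. Δ = (V_up−V_dn)/(S_up−S_dn) = (5.6748−32.6715)/(82.1437−49.0657) = -0.8162. V = [p*·5.6748 + (1−p*)·32.6715]/1.37 = 8.0833. B = V − Δ·S = 53.0779.
(0,0): S=37.0000. Δ = (V_up−V_dn)/(S_up−S_dn) = (8.0833−26.7322)/(55.1300−32.9300) = -0.8400. V = [p*·8.0833 + (1−p*)·26.7322]/1.37 = 8.6227. B = V − Δ·S = 39.7042.
Each (Δ,B) replicates both successor values, so the strategy is self-financing and V0 is arbitrage-free.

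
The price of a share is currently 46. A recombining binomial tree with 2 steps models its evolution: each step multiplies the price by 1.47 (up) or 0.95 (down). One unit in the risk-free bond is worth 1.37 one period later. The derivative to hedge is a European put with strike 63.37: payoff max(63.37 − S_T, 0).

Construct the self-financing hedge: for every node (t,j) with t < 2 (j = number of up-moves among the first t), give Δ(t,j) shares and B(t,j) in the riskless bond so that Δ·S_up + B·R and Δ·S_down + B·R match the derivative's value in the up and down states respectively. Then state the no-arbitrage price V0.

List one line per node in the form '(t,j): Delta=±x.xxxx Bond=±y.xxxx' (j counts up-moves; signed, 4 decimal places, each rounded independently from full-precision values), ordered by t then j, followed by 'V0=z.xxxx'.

Since d<R<u, set p* = (R−d)/(u−d) = 0.8077; price each node as the discounted p*-expectation of its children.
Terminal payoffs: V(2,0)=21.8550, V(2,1)=0.0000, V(2,2)=0.0000
Node (1,0) S=43.7000: V=(p*·0.0000+(1−p*)·21.8550)/1.37=3.0678; Δ=(0.0000−21.8550)/(64.2390−41.5150)=-0.9618; B=V−Δ·S=45.0966
Node (1,1) S=67.6200: V=(p*·0.0000+(1−p*)·0.0000)/1.37=0.0000; Δ=(0.0000−0.0000)/(99.4014−64.2390)=0.0000; B=V−Δ·S=0.0000
Node (0,0) S=46.0000: V=(p*·0.0000+(1−p*)·3.0678)/1.37=0.4306; Δ=(0.0000−3.0678)/(67.6200−43.7000)=-0.1283; B=V−Δ·S=6.3302
Self-financing check: at every node Δ·S+B equals the discounted successor values.

(0,0): Delta=-0.1283 Bond=6.3302
(1,0): Delta=-0.9618 Bond=45.0966
(1,1): Delta=0.0000 Bond=0.0000
V0=0.4306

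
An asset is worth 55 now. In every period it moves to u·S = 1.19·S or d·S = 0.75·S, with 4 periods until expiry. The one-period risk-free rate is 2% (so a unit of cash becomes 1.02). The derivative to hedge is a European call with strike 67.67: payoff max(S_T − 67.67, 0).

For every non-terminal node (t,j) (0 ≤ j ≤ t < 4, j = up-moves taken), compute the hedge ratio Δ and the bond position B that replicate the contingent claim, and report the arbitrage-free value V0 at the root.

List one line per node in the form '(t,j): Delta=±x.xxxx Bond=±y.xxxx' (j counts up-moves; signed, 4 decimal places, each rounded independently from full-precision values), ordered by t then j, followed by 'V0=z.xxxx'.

(0,0): Delta=0.3982 Bond=-15.7119
(1,0): Delta=0.0367 Bond=-1.1146
(1,1): Delta=0.5417 Bond=-25.4150
(2,0): Delta=0.0000 Bond=0.0000
(2,1): Delta=0.0513 Bond=-1.8527
(2,2): Delta=0.7363 Bond=-41.0788
(3,0): Delta=0.0000 Bond=0.0000
(3,1): Delta=0.0000 Bond=0.0000
(3,2): Delta=0.0717 Bond=-3.0796
(3,3): Delta=1.0000 Bond=-66.3431
V0=6.1913

Under the risk-neutral measure, an up-move has probability p* = (R−d)/(u−d) = 0.6136 and values discount at R = 1.02.
Terminal values V(4,·): V(4,0)=0.0000, V(4,1)=0.0000, V(4,2)=0.0000, V(4,3)=1.8428, V(4,4)=42.6237
Node (3,0) S=23.2031: V=(p*·0.0000+(1−p*)·0.0000)/1.02=0.0000; Δ=(0.0000−0.0000)/(27.6117−17.4023)=0.0000; B=V−Δ·S=0.0000
Node (3,1) S=36.8156: V=(p*·0.0000+(1−p*)·0.0000)/1.02=0.0000; Δ=(0.0000−0.0000)/(43.8106−27.6117)=0.0000; B=V−Δ·S=0.0000
Node (3,2) S=58.4141: V=(p*·1.8428+(1−p*)·0.0000)/1.02=1.1086; Δ=(1.8428−0.0000)/(69.5128−43.8106)=0.0717; B=V−Δ·S=-3.0796
Node (3,3) S=92.6837: V=(p*·42.6237+(1−p*)·1.8428)/1.02=26.3406; Δ=(42.6237−1.8428)/(110.2937−69.5128)=1.0000; B=V−Δ·S=-66.3431
Node (2,0) S=30.9375: V=(p*·0.0000+(1−p*)·0.0000)/1.02=0.0000; Δ=(0.0000−0.0000)/(36.8156−23.2031)=0.0000; B=V−Δ·S=0.0000
Node (2,1) S=49.0875: V=(p*·1.1086+(1−p*)·0.0000)/1.02=0.6670; Δ=(1.1086−0.0000)/(58.4141−36.8156)=0.0513; B=V−Δ·S=-1.8527
Node (2,2) S=77.8855: V=(p*·26.3406+(1−p*)·1.1086)/1.02=16.2666; Δ=(26.3406−1.1086)/(92.6837−58.4141)=0.7363; B=V−Δ·S=-41.0788
Node (1,0) S=41.2500: V=(p*·0.6670+(1−p*)·0.0000)/1.02=0.4012; Δ=(0.6670−0.0000)/(49.0875−30.9375)=0.0367; B=V−Δ·S=-1.1146
Node (1,1) S=65.4500: V=(p*·16.2666+(1−p*)·0.6670)/1.02=10.0387; Δ=(16.2666−0.6670)/(77.8855−49.0875)=0.5417; B=V−Δ·S=-25.4150
Node (0,0) S=55.0000: V=(p*·10.0387+(1−p*)·0.4012)/1.02=6.1913; Δ=(10.0387−0.4012)/(65.4500−41.2500)=0.3982; B=V−Δ·S=-15.7119
Self-financing check: at every node Δ·S+B equals the discounted successor values.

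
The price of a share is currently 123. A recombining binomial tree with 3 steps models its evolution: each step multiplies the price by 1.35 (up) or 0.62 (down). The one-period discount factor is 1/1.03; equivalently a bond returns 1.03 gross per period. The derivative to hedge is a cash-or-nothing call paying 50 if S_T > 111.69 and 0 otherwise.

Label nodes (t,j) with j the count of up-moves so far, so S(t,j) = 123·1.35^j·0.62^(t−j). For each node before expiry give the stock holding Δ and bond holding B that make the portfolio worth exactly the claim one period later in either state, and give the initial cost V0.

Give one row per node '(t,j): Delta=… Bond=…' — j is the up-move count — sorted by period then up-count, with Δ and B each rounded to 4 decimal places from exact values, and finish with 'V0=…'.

The replicating-portfolio and risk-neutral prices coincide; use p* = (1.03−0.62)/(1.35−0.62) = 0.5616 for the latter.
Payoff layer (t=3): V(3,0)=0.0000, V(3,1)=0.0000, V(3,2)=50.0000, V(3,3)=50.0000
  t=2,j=0: stock 47.2812 → up 63.8296 (V=0.0000), down 29.3143 (V=0.0000). Price 0.0000; hedge Δ=0.0000, bond B=0.0000.
  t=2,j=1: stock 102.9510 → up 138.9839 (V=50.0000), down 63.8296 (V=0.0000). Price 27.2643; hedge Δ=0.6653, bond B=-41.2289.
  t=2,j=2: stock 224.1675 → up 302.6261 (V=50.0000), down 138.9839 (V=50.0000). Price 48.5437; hedge Δ=0.0000, bond B=48.5437.
  t=1,j=0: stock 76.2600 → up 102.9510 (V=27.2643), down 47.2812 (V=0.0000). Price 14.8668; hedge Δ=0.4897, bond B=-22.4815.
  t=1,j=1: stock 166.0500 → up 224.1675 (V=48.5437), down 102.9510 (V=27.2643). Price 38.0735; hedge Δ=0.1755, bond B=8.9236.
  t=0,j=0: stock 123.0000 → up 166.0500 (V=38.0735), down 76.2600 (V=14.8668). Price 27.0881; hedge Δ=0.2585, bond B=-4.7020.
The time-0 hedge costs 27.0881, which is the no-arbitrage price.

(0,0): Delta=0.2585 Bond=-4.7020
(1,0): Delta=0.4897 Bond=-22.4815
(1,1): Delta=0.1755 Bond=8.9236
(2,0): Delta=0.0000 Bond=0.0000
(2,1): Delta=0.6653 Bond=-41.2289
(2,2): Delta=0.0000 Bond=48.5437
V0=27.0881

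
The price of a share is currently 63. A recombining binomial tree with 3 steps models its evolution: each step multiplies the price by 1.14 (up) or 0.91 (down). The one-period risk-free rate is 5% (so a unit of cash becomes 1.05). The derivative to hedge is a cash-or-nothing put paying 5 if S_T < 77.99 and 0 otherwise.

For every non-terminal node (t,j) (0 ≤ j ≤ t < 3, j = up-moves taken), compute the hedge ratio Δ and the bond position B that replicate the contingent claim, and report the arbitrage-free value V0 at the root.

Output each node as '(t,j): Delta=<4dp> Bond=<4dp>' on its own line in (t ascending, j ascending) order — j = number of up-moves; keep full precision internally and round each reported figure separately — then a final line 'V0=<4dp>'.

Risk-neutral probability p* = (R−d)/(u−d) = (1.05−0.91)/(1.14−0.91) = 0.6087.
Terminal values V(3,·): V(3,0)=5.0000, V(3,1)=5.0000, V(3,2)=5.0000, V(3,3)=0.0000
(2,0): S=52.1703. Δ = (V_up−V_dn)/(S_up−S_dn) = (5.0000−5.0000)/(59.4741−47.4750) = 0.0000. V = [p*·5.0000 + (1−p*)·5.0000]/1.05 = 4.7619. B = V − Δ·S = 4.7619.
(2,1): S=65.3562. Δ = (V_up−V_dn)/(S_up−S_dn) = (5.0000−5.0000)/(74.5061−59.4741) = 0.0000. V = [p*·5.0000 + (1−p*)·5.0000]/1.05 = 4.7619. B = V − Δ·S = 4.7619.
(2,2): S=81.8748. Δ = (V_up−V_dn)/(S_up−S_dn) = (0.0000−5.0000)/(93.3373−74.5061) = -0.2655. V = [p*·0.0000 + (1−p*)·5.0000]/1.05 = 1.8634. B = V − Δ·S = 23.6025.
(1,0): S=57.3300. Δ = (V_up−V_dn)/(S_up−S_dn) = (4.7619−4.7619)/(65.3562−52.1703) = 0.0000. V = [p*·4.7619 + (1−p*)·4.7619]/1.05 = 4.5351. B = V − Δ·S = 4.5351.
(1,1): S=71.8200. Δ = (V_up−V_dn)/(S_up−S_dn) = (1.8634−4.7619)/(81.8748−65.3562) = -0.1755. V = [p*·1.8634 + (1−p*)·4.7619]/1.05 = 2.8548. B = V − Δ·S = 15.4572.
(0,0): S=63.0000. Δ = (V_up−V_dn)/(S_up−S_dn) = (2.8548−4.5351)/(71.8200−57.3300) = -0.1160. V = [p*·2.8548 + (1−p*)·4.5351]/1.05 = 3.3451. B = V − Δ·S = 10.6508.
Check: Δ(0,0)·S0 + B(0,0) = 3.3451 = V0.

(0,0): Delta=-0.1160 Bond=10.6508
(1,0): Delta=0.0000 Bond=4.5351
(1,1): Delta=-0.1755 Bond=15.4572
(2,0): Delta=0.0000 Bond=4.7619
(2,1): Delta=0.0000 Bond=4.7619
(2,2): Delta=-0.2655 Bond=23.6025
V0=3.3451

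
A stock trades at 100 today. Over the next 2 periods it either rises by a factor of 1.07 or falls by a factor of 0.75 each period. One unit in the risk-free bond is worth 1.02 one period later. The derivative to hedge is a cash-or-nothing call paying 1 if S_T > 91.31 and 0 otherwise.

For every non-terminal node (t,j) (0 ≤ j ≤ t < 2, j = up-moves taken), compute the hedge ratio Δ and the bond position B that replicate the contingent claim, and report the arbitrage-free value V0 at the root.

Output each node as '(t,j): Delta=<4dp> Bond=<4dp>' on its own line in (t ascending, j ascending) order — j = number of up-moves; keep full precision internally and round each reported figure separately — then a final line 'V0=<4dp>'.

(0,0): Delta=0.0259 Bond=-1.9007
(1,0): Delta=0.0000 Bond=0.0000
(1,1): Delta=0.0292 Bond=-2.2978
V0=0.6843

Risk-neutral probability p* = (R−d)/(u−d) = (1.02−0.75)/(1.07−0.75) = 0.8437.
Terminal values V(2,·): V(2,0)=0.0000, V(2,1)=0.0000, V(2,2)=1.0000
  t=1,j=0: stock 75.0000 → up 80.2500 (V=0.0000), down 56.2500 (V=0.0000). Price 0.0000; hedge Δ=0.0000, bond B=0.0000.
  t=1,j=1: stock 107.0000 → up 114.4900 (V=1.0000), down 80.2500 (V=0.0000). Price 0.8272; hedge Δ=0.0292, bond B=-2.2978.
  t=0,j=0: stock 100.0000 → up 107.0000 (V=0.8272), down 75.0000 (V=0.0000). Price 0.6843; hedge Δ=0.0259, bond B=-1.9007.
Self-financing check: at every node Δ·S+B equals the discounted successor values.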